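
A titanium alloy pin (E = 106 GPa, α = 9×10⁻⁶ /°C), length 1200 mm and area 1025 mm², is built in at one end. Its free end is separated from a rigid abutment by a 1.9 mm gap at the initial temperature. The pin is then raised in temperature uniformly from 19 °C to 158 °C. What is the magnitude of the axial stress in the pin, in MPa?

σ ≈ 0 MPa

Free thermal elongation = αΔT L = 9×10⁻⁶ × 139 × 1200 = 1.501 mm.
This is smaller than the 1.9 mm clearance, so the pin expands freely without reaching the stop — the stress is zero.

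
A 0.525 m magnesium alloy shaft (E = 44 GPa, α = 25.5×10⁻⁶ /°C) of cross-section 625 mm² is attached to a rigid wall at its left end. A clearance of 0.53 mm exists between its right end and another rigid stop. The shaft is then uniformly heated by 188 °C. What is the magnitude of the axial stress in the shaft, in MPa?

If the wall were absent the shaft would grow by αΔT L = 25.5×10⁻⁶ × 188 × 525 = 2.517 mm.
This exceeds the 0.53 mm gap, so the wall pushes back. The portion of expansion that must be recovered elastically is δ_free − gap = 2.517 − 0.53 = 1.987 mm.
That suppressed elongation corresponds to σ = E·Δ/L = 44×10³ × 1.987/525 = 166.5 MPa.

σ ≈ 167 MPa (compressive)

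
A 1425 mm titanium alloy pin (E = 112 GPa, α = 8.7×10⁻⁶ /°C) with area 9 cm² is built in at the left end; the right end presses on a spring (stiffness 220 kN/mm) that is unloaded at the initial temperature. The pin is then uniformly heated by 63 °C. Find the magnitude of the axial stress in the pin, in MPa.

If the spring were absent the pin would lengthen by αΔT L = 8.7×10⁻⁶ × 63 × 1425 = 0.781 mm.
With a force P in the spring, the elastic change of the pin is PL/(AE) and that of the spring is P/k; compatibility requires their sum to equal δ_free.
P [ L/(AE) + 1/k ] = δ_free → P [ 1425/(900×112×10³) + 1/(220×10³) ] = 0.781.
P = 0.781 / 1.868×10⁻⁵ = 41810 N.
σ = P/A = 41810/900 = 46.45 MPa.

σ ≈ 46.5 MPa (compressive)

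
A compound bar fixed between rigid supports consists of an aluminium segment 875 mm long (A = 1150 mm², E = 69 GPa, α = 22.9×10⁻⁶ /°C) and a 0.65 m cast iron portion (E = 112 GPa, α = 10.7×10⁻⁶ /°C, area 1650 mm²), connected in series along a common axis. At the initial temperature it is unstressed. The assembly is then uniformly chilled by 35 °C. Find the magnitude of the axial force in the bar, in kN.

With the walls removed the bar would change length by δ_free = Σ αᵢΔT Lᵢ = 22.9×10⁻⁶×35×875 + 10.7×10⁻⁶×35×650 = 0.9447 mm.
The rigid supports impose zero overall length change; the single axial force P common to all segments must satisfy P Σ Lᵢ/(AᵢEᵢ) = δ_free.
The series flexibility is Σ Lᵢ/(AᵢEᵢ) = 875/(1150×69×10³) + 650/(1650×112×10³) = 1.454×10⁻⁵ mm/N.
P = 0.9447 / 1.454×10⁻⁵ = 64960 N = 64.96 kN, tensile.

P ≈ 65 kN (tensile)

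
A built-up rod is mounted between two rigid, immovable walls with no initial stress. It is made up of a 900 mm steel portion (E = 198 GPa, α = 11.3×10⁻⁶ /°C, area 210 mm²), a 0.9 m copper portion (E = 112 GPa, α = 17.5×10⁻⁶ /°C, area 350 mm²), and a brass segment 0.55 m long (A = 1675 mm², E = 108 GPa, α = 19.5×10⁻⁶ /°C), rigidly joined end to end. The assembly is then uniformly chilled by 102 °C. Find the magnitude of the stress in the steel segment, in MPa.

σ ≈ 374 MPa (tensile)

If the supports were absent, the total length change would be Σ αᵢΔT Lᵢ = 11.3×10⁻⁶×102×900 + 17.5×10⁻⁶×102×900 + 19.5×10⁻⁶×102×550 = 3.738 mm.
The rigid supports impose zero overall length change; the single axial force P common to all segments must satisfy P Σ Lᵢ/(AᵢEᵢ) = δ_free.
The series flexibility is Σ Lᵢ/(AᵢEᵢ) = 900/(210×198×10³) + 900/(350×112×10³) + 550/(1675×108×10³) = 4.764×10⁻⁵ mm/N.
So P = 3.738 / 4.764×10⁻⁵ = 78.45 kN, tensile.
σ_{steel} = P / A = 78450 / 210 = 373.6 MPa.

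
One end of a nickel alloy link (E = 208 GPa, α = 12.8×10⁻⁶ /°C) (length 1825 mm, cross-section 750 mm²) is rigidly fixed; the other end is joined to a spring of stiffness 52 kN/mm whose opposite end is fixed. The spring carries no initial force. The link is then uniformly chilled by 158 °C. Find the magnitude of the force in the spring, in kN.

P ≈ 119 kN

Free thermal contraction: δ_free = αΔT L = 12.8×10⁻⁶ × 158 × 1825 = 3.691 mm.
Let P be the tensile force in the spring. The link extends elastically by PL/(AE) and the spring stretches by P/k; together these equal δ_free.
So P = δ_free / [L/(AE) + 1/k] = 3.691 / [ 1825/(750×208×10³) + 1/(52×10³) ].
P = 3.691 / 3.093×10⁻⁵ = 119300 N.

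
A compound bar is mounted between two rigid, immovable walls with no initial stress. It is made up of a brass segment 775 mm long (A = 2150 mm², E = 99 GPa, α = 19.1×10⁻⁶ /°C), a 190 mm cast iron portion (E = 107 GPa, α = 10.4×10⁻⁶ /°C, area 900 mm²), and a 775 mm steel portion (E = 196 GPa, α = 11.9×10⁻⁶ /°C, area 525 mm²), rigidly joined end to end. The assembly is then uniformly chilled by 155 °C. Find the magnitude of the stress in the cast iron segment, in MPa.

σ ≈ 341 MPa (tensile)

If the supports were absent, the total length change would be Σ αᵢΔT Lᵢ = 19.1×10⁻⁶×155×775 + 10.4×10⁻⁶×155×190 + 11.9×10⁻⁶×155×775 = 4.03 mm.
The rigid supports impose zero overall length change; the single axial force P common to all segments must satisfy P Σ Lᵢ/(AᵢEᵢ) = δ_free.
Σ Lᵢ/(AᵢEᵢ) = 775/(2150×99×10³) + 190/(900×107×10³) + 775/(525×196×10³) = 1.315×10⁻⁵ mm/N.
Hence P = δ_free / Σ(L/AE) = 4.03/1.315×10⁻⁵ = 306.6 kN (tensile).
σ_{cast iron} = P / A = 306600 / 900 = 340.6 MPa.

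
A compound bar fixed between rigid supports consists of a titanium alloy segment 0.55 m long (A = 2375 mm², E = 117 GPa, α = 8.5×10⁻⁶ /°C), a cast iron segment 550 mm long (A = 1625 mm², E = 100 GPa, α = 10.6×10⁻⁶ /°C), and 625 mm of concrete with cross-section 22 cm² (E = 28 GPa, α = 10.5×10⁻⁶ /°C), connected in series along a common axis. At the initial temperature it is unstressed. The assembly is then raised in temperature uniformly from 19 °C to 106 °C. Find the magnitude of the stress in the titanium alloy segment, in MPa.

σ ≈ 40.3 MPa (compressive)

With the walls removed the bar would change length by δ_free = Σ αᵢΔT Lᵢ = 8.5×10⁻⁶×87×550 + 10.6×10⁻⁶×87×550 + 10.5×10⁻⁶×87×625 = 1.485 mm.
Since the ends are fixed, an axial force P builds up, equal in every segment, with P · Σ Lᵢ/(AᵢEᵢ) = δ_free.
Σ Lᵢ/(AᵢEᵢ) = 550/(2375×117×10³) + 550/(1625×100×10³) + 625/(2200×28×10³) = 1.551×10⁻⁵ mm/N.
P = 1.485 / 1.551×10⁻⁵ = 95740 N = 95.74 kN, compressive.
σ_{titanium alloy} = P / A = 95740 / 2375 = 40.31 MPa.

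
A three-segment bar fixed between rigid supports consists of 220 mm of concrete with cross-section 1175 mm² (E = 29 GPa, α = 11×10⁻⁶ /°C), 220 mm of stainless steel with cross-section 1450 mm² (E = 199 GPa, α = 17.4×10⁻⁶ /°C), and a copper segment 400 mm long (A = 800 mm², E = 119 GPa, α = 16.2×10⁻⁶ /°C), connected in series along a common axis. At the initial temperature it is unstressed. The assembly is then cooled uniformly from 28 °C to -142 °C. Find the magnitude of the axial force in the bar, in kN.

P ≈ 189 kN (tensile)

With the walls removed the bar would change length by δ_free = Σ αᵢΔT Lᵢ = 11×10⁻⁶×170×220 + 17.4×10⁻⁶×170×220 + 16.2×10⁻⁶×170×400 = 2.164 mm.
Since the ends are fixed, an axial force P builds up, equal in every segment, with P · Σ Lᵢ/(AᵢEᵢ) = δ_free.
The series flexibility is Σ Lᵢ/(AᵢEᵢ) = 220/(1175×29×10³) + 220/(1450×199×10³) + 400/(800×119×10³) = 1.142×10⁻⁵ mm/N.
Hence P = δ_free / Σ(L/AE) = 2.164/1.142×10⁻⁵ = 189.5 kN (tensile).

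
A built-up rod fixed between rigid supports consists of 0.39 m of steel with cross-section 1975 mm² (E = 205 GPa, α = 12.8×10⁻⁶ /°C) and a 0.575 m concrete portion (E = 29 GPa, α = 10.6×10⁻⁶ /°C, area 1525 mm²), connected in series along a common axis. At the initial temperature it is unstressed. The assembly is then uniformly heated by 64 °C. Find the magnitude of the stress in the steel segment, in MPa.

If the supports were absent, the total length change would be Σ αᵢΔT Lᵢ = 12.8×10⁻⁶×64×390 + 10.6×10⁻⁶×64×575 = 0.7096 mm.
The rigid supports impose zero overall length change; the single axial force P common to all segments must satisfy P Σ Lᵢ/(AᵢEᵢ) = δ_free.
Σ Lᵢ/(AᵢEᵢ) = 390/(1975×205×10³) + 575/(1525×29×10³) = 1.396×10⁻⁵ mm/N.
P = 0.7096 / 1.396×10⁻⁵ = 50810 N = 50.81 kN, compressive.
σ_{steel} = P / A = 50810 / 1975 = 25.73 MPa.

σ ≈ 25.7 MPa (compressive)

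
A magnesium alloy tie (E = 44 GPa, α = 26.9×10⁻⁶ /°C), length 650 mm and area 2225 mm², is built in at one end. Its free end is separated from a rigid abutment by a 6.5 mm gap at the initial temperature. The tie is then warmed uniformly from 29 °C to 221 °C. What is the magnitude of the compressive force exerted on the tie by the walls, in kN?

Free thermal elongation = αΔT L = 26.9×10⁻⁶ × 192 × 650 = 3.357 mm.
Since δ_free = 3.36 mm is less than the 6.5 mm gap, the tie never touches the wall. No axial force develops.

P ≈ 0 kN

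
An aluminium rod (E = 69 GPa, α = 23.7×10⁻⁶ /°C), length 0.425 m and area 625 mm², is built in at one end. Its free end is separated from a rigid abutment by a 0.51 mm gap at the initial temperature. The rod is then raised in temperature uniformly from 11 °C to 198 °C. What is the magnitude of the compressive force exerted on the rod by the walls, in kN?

Free thermal elongation = αΔT L = 23.7×10⁻⁶ × 187 × 425 = 1.884 mm.
After closing the 0.51 mm clearance, 1.884 − 0.51 = 1.374 mm of expansion remains to be suppressed by the wall.
So σ = E(δ_free − g)/L = 69×10³ × 1.374/425 = 223 MPa.
P = σA = 223 × 625 = 139.4 kN.

P ≈ 139 kN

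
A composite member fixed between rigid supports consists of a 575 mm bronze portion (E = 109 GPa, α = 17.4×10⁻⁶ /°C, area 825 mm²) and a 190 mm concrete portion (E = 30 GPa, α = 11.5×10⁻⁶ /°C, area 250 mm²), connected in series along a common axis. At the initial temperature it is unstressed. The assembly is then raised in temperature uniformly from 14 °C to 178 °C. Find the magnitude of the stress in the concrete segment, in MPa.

σ ≈ 252 MPa (compressive)

With the walls removed the bar would change length by δ_free = Σ αᵢΔT Lᵢ = 17.4×10⁻⁶×164×575 + 11.5×10⁻⁶×164×190 = 1.999 mm.
The walls prevent any net length change, so an axial force P (same in every segment) develops. Compatibility: P · Σ Lᵢ/(AᵢEᵢ) = δ_free.
Σ Lᵢ/(AᵢEᵢ) = 575/(825×109×10³) + 190/(250×30×10³) = 3.173×10⁻⁵ mm/N.
P = 1.999 / 3.173×10⁻⁵ = 63010 N = 63.01 kN, compressive.
σ_{concrete} = P / A = 63010 / 250 = 252 MPa.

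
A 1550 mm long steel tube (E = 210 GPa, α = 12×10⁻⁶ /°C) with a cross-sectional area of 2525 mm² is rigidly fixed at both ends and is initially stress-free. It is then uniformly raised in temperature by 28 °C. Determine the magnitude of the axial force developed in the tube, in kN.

P ≈ 178 kN (compressive)

With zero net strain, σ = E·αΔT = 210 GPa × 12×10⁻⁶ × 28 = 70.56 MPa.
Axial force P = σA = 70.56 × 2525 = 178200 N = 178.2 kN, compressive.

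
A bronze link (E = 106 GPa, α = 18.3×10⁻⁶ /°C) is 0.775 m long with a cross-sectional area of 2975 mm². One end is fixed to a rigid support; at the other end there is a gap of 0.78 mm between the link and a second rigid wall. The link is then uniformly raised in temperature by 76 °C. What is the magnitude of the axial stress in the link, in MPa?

σ ≈ 40.7 MPa (compressive)

If the wall were absent the link would grow by αΔT L = 18.3×10⁻⁶ × 76 × 775 = 1.078 mm.
This exceeds the 0.78 mm gap, so the wall pushes back. The portion of expansion that must be recovered elastically is δ_free − gap = 1.078 − 0.78 = 0.2979 mm.
That suppressed elongation corresponds to σ = E·Δ/L = 106×10³ × 0.2979/775 = 40.74 MPa.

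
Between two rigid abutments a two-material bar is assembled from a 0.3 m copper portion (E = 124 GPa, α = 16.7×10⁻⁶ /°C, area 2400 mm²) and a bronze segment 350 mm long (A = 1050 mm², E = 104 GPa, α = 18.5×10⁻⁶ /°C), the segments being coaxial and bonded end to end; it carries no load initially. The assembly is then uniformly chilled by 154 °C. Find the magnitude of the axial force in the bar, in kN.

Free thermal contraction of the whole bar: Σ αᵢΔT Lᵢ = 16.7×10⁻⁶×154×300 + 18.5×10⁻⁶×154×350 = 1.769 mm.
The walls prevent any net length change, so an axial force P (same in every segment) develops. Compatibility: P · Σ Lᵢ/(AᵢEᵢ) = δ_free.
Σ Lᵢ/(AᵢEᵢ) = 300/(2400×124×10³) + 350/(1050×104×10³) = 4.213×10⁻⁶ mm/N.
So P = 1.769 / 4.213×10⁻⁶ = 419.8 kN, tensile.

P ≈ 420 kN (tensile)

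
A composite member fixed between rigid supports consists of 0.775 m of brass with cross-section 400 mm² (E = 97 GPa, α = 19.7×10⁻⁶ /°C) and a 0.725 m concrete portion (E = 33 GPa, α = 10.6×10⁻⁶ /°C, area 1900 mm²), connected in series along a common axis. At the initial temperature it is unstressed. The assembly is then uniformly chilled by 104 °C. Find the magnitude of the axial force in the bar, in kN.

P ≈ 75.7 kN (tensile)

With the walls removed the bar would change length by δ_free = Σ αᵢΔT Lᵢ = 19.7×10⁻⁶×104×775 + 10.6×10⁻⁶×104×725 = 2.387 mm.
Since the ends are fixed, an axial force P builds up, equal in every segment, with P · Σ Lᵢ/(AᵢEᵢ) = δ_free.
Σ Lᵢ/(AᵢEᵢ) = 775/(400×97×10³) + 725/(1900×33×10³) = 3.154×10⁻⁵ mm/N.
So P = 2.387 / 3.154×10⁻⁵ = 75.69 kN, tensile.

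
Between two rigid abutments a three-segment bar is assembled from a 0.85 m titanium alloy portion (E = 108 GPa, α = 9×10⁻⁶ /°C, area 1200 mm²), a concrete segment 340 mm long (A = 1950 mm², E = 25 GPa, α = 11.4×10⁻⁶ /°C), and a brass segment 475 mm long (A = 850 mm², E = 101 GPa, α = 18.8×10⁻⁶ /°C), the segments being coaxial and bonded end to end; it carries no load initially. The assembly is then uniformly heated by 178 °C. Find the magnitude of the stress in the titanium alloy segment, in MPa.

With the walls removed the bar would change length by δ_free = Σ αᵢΔT Lᵢ = 9×10⁻⁶×178×850 + 11.4×10⁻⁶×178×340 + 18.8×10⁻⁶×178×475 = 3.641 mm.
The walls prevent any net length change, so an axial force P (same in every segment) develops. Compatibility: P · Σ Lᵢ/(AᵢEᵢ) = δ_free.
Σ Lᵢ/(AᵢEᵢ) = 850/(1200×108×10³) + 340/(1950×25×10³) + 475/(850×101×10³) = 1.907×10⁻⁵ mm/N.
P = 3.641 / 1.907×10⁻⁵ = 191000 N = 191 kN, compressive.
σ_{titanium alloy} = P / A = 191000 / 1200 = 159.1 MPa.

σ ≈ 159 MPa (compressive)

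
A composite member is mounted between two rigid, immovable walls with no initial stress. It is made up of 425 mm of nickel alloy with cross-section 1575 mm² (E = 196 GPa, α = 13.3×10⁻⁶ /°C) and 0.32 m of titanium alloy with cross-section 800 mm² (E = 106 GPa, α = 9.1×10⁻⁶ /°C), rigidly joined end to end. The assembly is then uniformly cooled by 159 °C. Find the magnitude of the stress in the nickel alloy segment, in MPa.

σ ≈ 168 MPa (tensile)

With the walls removed the bar would change length by δ_free = Σ αᵢΔT Lᵢ = 13.3×10⁻⁶×159×425 + 9.1×10⁻⁶×159×320 = 1.362 mm.
The rigid supports impose zero overall length change; the single axial force P common to all segments must satisfy P Σ Lᵢ/(AᵢEᵢ) = δ_free.
Σ Lᵢ/(AᵢEᵢ) = 425/(1575×196×10³) + 320/(800×106×10³) = 5.15×10⁻⁶ mm/N.
P = 1.362 / 5.15×10⁻⁶ = 264400 N = 264.4 kN, tensile.
σ_{nickel alloy} = P / A = 264400 / 1575 = 167.9 MPa.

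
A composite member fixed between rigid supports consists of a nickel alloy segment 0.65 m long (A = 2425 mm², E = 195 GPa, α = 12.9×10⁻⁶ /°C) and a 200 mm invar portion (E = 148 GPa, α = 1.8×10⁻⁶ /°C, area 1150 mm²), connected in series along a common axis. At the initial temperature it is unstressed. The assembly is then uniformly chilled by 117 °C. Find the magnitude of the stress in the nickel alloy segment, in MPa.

σ ≈ 165 MPa (tensile)

If the supports were absent, the total length change would be Σ αᵢΔT Lᵢ = 12.9×10⁻⁶×117×650 + 1.8×10⁻⁶×117×200 = 1.023 mm.
The rigid supports impose zero overall length change; the single axial force P common to all segments must satisfy P Σ Lᵢ/(AᵢEᵢ) = δ_free.
The series flexibility is Σ Lᵢ/(AᵢEᵢ) = 650/(2425×195×10³) + 200/(1150×148×10³) = 2.55×10⁻⁶ mm/N.
P = 1.023 / 2.55×10⁻⁶ = 401300 N = 401.3 kN, tensile.
σ_{nickel alloy} = P / A = 401300 / 2425 = 165.5 MPa.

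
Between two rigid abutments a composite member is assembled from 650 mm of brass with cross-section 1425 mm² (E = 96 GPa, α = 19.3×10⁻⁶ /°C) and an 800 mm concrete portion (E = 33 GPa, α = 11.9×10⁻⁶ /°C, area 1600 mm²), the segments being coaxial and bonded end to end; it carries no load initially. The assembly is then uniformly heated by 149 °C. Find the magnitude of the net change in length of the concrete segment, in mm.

|ΔL| ≈ 1.08 mm

Free thermal expansion of the whole bar: Σ αᵢΔT Lᵢ = 19.3×10⁻⁶×149×650 + 11.9×10⁻⁶×149×800 = 3.288 mm.
The walls prevent any net length change, so an axial force P (same in every segment) develops. Compatibility: P · Σ Lᵢ/(AᵢEᵢ) = δ_free.
Σ Lᵢ/(AᵢEᵢ) = 650/(1425×96×10³) + 800/(1600×33×10³) = 1.99×10⁻⁵ mm/N.
So P = 3.288 / 1.99×10⁻⁵ = 165.2 kN, compressive.
For the concrete segment, free thermal change = 11.9×10⁻⁶×149×800 = 1.418 mm and elastic change from P = 165200×800/(1600×33×10³) = 2.503 mm; these oppose, so the net change is 1.08 mm (segment shortens).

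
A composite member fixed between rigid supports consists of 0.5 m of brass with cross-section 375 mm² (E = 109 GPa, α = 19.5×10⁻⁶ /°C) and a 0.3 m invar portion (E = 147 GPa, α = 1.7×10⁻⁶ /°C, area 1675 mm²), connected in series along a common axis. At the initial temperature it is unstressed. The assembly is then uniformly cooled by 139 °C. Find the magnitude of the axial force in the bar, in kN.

P ≈ 106 kN (tensile)

Free thermal contraction of the whole bar: Σ αᵢΔT Lᵢ = 19.5×10⁻⁶×139×500 + 1.7×10⁻⁶×139×300 = 1.426 mm.
Since the ends are fixed, an axial force P builds up, equal in every segment, with P · Σ Lᵢ/(AᵢEᵢ) = δ_free.
The series flexibility is Σ Lᵢ/(AᵢEᵢ) = 500/(375×109×10³) + 300/(1675×147×10³) = 1.345×10⁻⁵ mm/N.
Hence P = δ_free / Σ(L/AE) = 1.426/1.345×10⁻⁵ = 106 kN (tensile).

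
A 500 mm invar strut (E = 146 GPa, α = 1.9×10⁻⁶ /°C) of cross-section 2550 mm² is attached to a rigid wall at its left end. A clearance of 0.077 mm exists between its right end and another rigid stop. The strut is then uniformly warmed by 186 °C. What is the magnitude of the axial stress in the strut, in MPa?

Free thermal elongation = αΔT L = 1.9×10⁻⁶ × 186 × 500 = 0.1767 mm.
The gap closes (δ_free > 0.077 mm) and the wall then resists a further 0.1767 − 0.077 = 0.0997 mm of expansion.
Compatibility: PL/(AE) = 0.0997 mm, so σ = P/A = E × (0.0997/500) = 29.11 MPa.

σ ≈ 29.1 MPa (compressive)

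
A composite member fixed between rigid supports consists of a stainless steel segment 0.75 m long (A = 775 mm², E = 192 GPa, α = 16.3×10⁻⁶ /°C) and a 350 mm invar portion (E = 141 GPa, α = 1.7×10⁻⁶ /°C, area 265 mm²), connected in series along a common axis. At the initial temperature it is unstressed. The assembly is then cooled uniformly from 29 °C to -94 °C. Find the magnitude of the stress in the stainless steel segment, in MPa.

With the walls removed the bar would change length by δ_free = Σ αᵢΔT Lᵢ = 16.3×10⁻⁶×123×750 + 1.7×10⁻⁶×123×350 = 1.577 mm.
The walls prevent any net length change, so an axial force P (same in every segment) develops. Compatibility: P · Σ Lᵢ/(AᵢEᵢ) = δ_free.
Σ Lᵢ/(AᵢEᵢ) = 750/(775×192×10³) + 350/(265×141×10³) = 1.441×10⁻⁵ mm/N.
Hence P = δ_free / Σ(L/AE) = 1.577/1.441×10⁻⁵ = 109.4 kN (tensile).
σ_{stainless steel} = P / A = 109400 / 775 = 141.2 MPa.

σ ≈ 141 MPa (tensile)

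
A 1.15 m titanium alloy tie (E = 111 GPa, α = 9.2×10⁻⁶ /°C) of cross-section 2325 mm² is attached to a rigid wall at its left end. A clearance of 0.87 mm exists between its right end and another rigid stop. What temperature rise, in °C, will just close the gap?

ΔT ≈ 82.2 °C

Contact occurs when the free expansion equals the gap: αΔT L = 0.87 mm.
ΔT = 0.87 / (9.2×10⁻⁶ × 1150) = 82.23 °C.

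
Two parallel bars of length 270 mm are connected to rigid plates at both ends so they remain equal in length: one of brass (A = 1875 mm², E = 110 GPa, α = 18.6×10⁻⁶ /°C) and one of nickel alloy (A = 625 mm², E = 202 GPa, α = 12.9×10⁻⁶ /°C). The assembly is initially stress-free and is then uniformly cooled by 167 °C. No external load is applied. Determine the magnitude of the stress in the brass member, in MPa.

σ ≈ 39.8 MPa (tensile)

Both members must finish at the same length. With the larger α, the brass tends to over-contract; the plates restrain it, putting the brass in tension and the nickel alloy in compression. With no external load the two internal forces are equal and opposite, magnitude P.
Setting the final lengths equal and cancelling L: (α₁ − α₂)ΔT = P/(A₁E₁) + P/(A₂E₂).
|α₁ − α₂|·ΔT = 5.7×10⁻⁶ × 167 = 0.0009519.
1/(A₁E₁) + 1/(A₂E₂) = 1/(1875×110×10³) + 1/(625×202×10³) = 1.277×10⁻⁸ N⁻¹.
P = 0.0009519 / 1.277×10⁻⁸ = 74550 N = 74.55 kN.
σ_{brass} = P/A₁ = 74550/1875 = 39.76 MPa, tensile.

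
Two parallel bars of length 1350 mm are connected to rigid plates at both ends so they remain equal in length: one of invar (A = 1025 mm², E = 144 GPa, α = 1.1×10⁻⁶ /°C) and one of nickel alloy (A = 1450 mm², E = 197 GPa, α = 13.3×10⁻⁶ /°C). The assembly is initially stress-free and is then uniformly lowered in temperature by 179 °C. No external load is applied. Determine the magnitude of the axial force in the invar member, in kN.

Both members must finish at the same length. With the larger α, the nickel alloy tends to over-contract; the plates restrain it, putting the nickel alloy in tension and the invar in compression. With no external load the two internal forces are equal and opposite, magnitude P.
Compatibility of the two members (thermal + elastic change equal): (α₁ − α₂)ΔT = P·[1/(A₁E₁) + 1/(A₂E₂)].
|α₁ − α₂|·ΔT = 12.2×10⁻⁶ × 179 = 0.002184.
1/(A₁E₁) + 1/(A₂E₂) = 1/(1025×144×10³) + 1/(1450×197×10³) = 1.028×10⁻⁸ N⁻¹.
So P = 0.002184 / 1.028×10⁻⁸ = 212.5 kN.

P ≈ 213 kN (compressive in the invar)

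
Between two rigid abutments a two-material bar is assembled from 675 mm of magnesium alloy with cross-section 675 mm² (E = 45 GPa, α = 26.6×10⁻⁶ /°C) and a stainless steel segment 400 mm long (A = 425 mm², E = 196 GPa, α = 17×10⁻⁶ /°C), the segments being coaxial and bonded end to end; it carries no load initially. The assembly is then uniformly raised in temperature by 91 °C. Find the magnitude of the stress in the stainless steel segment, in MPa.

With the walls removed the bar would change length by δ_free = Σ αᵢΔT Lᵢ = 26.6×10⁻⁶×91×675 + 17×10⁻⁶×91×400 = 2.253 mm.
The walls prevent any net length change, so an axial force P (same in every segment) develops. Compatibility: P · Σ Lᵢ/(AᵢEᵢ) = δ_free.
The series flexibility is Σ Lᵢ/(AᵢEᵢ) = 675/(675×45×10³) + 400/(425×196×10³) = 2.702×10⁻⁵ mm/N.
P = 2.253 / 2.702×10⁻⁵ = 83360 N = 83.36 kN, compressive.
σ_{stainless steel} = P / A = 83360 / 425 = 196.1 MPa.

σ ≈ 196 MPa (compressive)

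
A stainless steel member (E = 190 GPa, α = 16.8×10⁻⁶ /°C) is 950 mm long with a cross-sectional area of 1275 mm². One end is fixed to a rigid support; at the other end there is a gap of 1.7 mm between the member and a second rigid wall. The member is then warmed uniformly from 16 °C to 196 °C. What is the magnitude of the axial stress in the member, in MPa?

σ ≈ 235 MPa (compressive)

If the wall were absent the member would grow by αΔT L = 16.8×10⁻⁶ × 180 × 950 = 2.873 mm.
The gap closes (δ_free > 1.7 mm) and the wall then resists a further 2.873 − 1.7 = 1.173 mm of expansion.
So σ = E(δ_free − g)/L = 190×10³ × 1.173/950 = 234.6 MPa.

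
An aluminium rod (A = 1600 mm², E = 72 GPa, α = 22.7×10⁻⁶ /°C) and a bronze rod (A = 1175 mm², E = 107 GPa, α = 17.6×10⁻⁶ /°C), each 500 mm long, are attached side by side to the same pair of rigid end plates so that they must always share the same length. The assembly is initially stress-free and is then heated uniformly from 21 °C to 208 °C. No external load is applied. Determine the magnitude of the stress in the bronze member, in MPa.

The aluminium has the larger α, so on heating it would change length more than the bronze if both were free. The rigid plates force a common final length, so the aluminium is put into compression and the bronze into tension, with equal and opposite forces P (no external load).
Equating the net (thermal + elastic) strains gives |α₁ − α₂|·ΔT = P·[1/(A₁E₁) + 1/(A₂E₂)].
|α₁ − α₂|·ΔT = 5.1×10⁻⁶ × 187 = 0.0009537.
1/(A₁E₁) + 1/(A₂E₂) = 1/(1600×72×10³) + 1/(1175×107×10³) = 1.663×10⁻⁸ N⁻¹.
So P = 0.0009537 / 1.663×10⁻⁸ = 57.33 kN.
σ_{bronze} = P/A₂ = 57330/1175 = 48.79 MPa, tensile.

σ ≈ 48.8 MPa (tensile)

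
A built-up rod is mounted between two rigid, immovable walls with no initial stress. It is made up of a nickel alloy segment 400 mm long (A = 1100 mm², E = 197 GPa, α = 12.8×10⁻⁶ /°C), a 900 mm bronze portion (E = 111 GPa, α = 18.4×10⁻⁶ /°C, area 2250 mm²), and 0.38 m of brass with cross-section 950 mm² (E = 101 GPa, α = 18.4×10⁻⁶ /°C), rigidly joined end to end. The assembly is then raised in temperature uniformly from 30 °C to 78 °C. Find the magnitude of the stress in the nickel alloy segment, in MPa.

If the supports were absent, the total length change would be Σ αᵢΔT Lᵢ = 12.8×10⁻⁶×48×400 + 18.4×10⁻⁶×48×900 + 18.4×10⁻⁶×48×380 = 1.376 mm.
The walls prevent any net length change, so an axial force P (same in every segment) develops. Compatibility: P · Σ Lᵢ/(AᵢEᵢ) = δ_free.
The series flexibility is Σ Lᵢ/(AᵢEᵢ) = 400/(1100×197×10³) + 900/(2250×111×10³) + 380/(950×101×10³) = 9.41×10⁻⁶ mm/N.
Hence P = δ_free / Σ(L/AE) = 1.376/9.41×10⁻⁶ = 146.3 kN (compressive).
σ_{nickel alloy} = P / A = 146300 / 1100 = 133 MPa.

σ ≈ 133 MPa (compressive)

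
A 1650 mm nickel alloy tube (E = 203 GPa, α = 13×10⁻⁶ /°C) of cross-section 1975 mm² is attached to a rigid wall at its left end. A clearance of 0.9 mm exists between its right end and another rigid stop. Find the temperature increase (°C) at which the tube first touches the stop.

Contact occurs when the free expansion equals the gap: αΔT L = 0.9 mm.
ΔT = 0.9 / (13×10⁻⁶ × 1650) = 41.96 °C.

ΔT ≈ 42 °C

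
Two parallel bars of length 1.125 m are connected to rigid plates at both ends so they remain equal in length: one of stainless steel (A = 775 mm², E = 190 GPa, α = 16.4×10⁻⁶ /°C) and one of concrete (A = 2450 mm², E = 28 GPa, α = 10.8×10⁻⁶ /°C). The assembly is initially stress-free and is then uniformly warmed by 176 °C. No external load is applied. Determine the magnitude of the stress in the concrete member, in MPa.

The stainless steel has the larger α, so on heating it would change length more than the concrete if both were free. The rigid plates force a common final length, so the stainless steel is put into compression and the concrete into tension, with equal and opposite forces P (no external load).
Setting the final lengths equal and cancelling L: (α₁ − α₂)ΔT = P/(A₁E₁) + P/(A₂E₂).
|α₁ − α₂|·ΔT = 5.6×10⁻⁶ × 176 = 0.0009856.
1/(A₁E₁) + 1/(A₂E₂) = 1/(775×190×10³) + 1/(2450×28×10³) = 2.137×10⁻⁸ N⁻¹.
P = 0.0009856 / 2.137×10⁻⁸ = 46120 N = 46.12 kN.
σ_{concrete} = P/A₂ = 46120/2450 = 18.83 MPa, tensile.

σ ≈ 18.8 MPa (tensile)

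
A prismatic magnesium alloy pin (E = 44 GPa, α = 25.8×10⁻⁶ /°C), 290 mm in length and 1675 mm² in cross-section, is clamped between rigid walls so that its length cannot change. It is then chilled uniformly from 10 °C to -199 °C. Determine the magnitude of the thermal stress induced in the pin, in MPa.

σ ≈ 237 MPa (tensile)

With length fixed, the mechanical strain must cancel the thermal strain αΔT = 25.8×10⁻⁶ × 209 = 5392.2×10⁻⁶.
σ = EαΔT = 44×10³ × 25.8×10⁻⁶ × 209 = 237.3 MPa (tensile; the pin is trying to contract).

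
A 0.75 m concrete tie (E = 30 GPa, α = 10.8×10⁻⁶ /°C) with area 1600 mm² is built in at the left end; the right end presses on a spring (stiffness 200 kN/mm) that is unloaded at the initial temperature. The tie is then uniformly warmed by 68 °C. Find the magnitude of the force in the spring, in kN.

P ≈ 26.7 kN

Free thermal expansion: δ_free = αΔT L = 10.8×10⁻⁶ × 68 × 750 = 0.5508 mm.
Let P be the compressive force at the spring. The tie shortens elastically by PL/(AE) and the spring compresses by P/k; together these equal δ_free.
So P = δ_free / [L/(AE) + 1/k] = 0.5508 / [ 750/(1600×30×10³) + 1/(200×10³) ].
P = 0.5508 / 2.062×10⁻⁵ = 26710 N.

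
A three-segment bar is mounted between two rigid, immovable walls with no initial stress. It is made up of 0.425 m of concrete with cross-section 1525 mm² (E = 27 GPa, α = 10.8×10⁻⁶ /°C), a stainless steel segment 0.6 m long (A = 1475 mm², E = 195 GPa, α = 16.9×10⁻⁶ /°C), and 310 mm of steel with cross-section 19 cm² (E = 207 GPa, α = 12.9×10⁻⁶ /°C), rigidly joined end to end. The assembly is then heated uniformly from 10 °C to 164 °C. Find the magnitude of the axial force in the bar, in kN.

If the supports were absent, the total length change would be Σ αᵢΔT Lᵢ = 10.8×10⁻⁶×154×425 + 16.9×10⁻⁶×154×600 + 12.9×10⁻⁶×154×310 = 2.884 mm.
The walls prevent any net length change, so an axial force P (same in every segment) develops. Compatibility: P · Σ Lᵢ/(AᵢEᵢ) = δ_free.
The series flexibility is Σ Lᵢ/(AᵢEᵢ) = 425/(1525×27×10³) + 600/(1475×195×10³) + 310/(1900×207×10³) = 1.32×10⁻⁵ mm/N.
P = 2.884 / 1.32×10⁻⁵ = 218600 N = 218.6 kN, compressive.

P ≈ 219 kN (compressive)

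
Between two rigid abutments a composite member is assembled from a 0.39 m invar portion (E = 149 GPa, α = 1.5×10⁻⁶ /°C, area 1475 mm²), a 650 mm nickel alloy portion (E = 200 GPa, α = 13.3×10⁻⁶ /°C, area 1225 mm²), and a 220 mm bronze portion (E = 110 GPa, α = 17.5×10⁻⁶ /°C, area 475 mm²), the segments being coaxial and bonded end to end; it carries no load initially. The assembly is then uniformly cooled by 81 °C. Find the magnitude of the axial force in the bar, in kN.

P ≈ 123 kN (tensile)

With the walls removed the bar would change length by δ_free = Σ αᵢΔT Lᵢ = 1.5×10⁻⁶×81×390 + 13.3×10⁻⁶×81×650 + 17.5×10⁻⁶×81×220 = 1.059 mm.
The rigid supports impose zero overall length change; the single axial force P common to all segments must satisfy P Σ Lᵢ/(AᵢEᵢ) = δ_free.
The series flexibility is Σ Lᵢ/(AᵢEᵢ) = 390/(1475×149×10³) + 650/(1225×200×10³) + 220/(475×110×10³) = 8.638×10⁻⁶ mm/N.
So P = 1.059 / 8.638×10⁻⁶ = 122.7 kN, tensile.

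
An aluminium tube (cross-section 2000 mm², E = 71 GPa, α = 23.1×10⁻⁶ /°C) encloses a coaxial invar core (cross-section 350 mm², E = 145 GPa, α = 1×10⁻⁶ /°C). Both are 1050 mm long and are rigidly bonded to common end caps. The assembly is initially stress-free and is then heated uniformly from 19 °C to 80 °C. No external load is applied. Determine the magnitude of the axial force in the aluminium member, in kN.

P ≈ 50.4 kN (compressive in the aluminium)

The aluminium has the larger α, so on heating it would change length more than the invar if both were free. The rigid plates force a common final length, so the aluminium is put into compression and the invar into tension, with equal and opposite forces P (no external load).
Compatibility of the two members (thermal + elastic change equal): (α₁ − α₂)ΔT = P·[1/(A₁E₁) + 1/(A₂E₂)].
|α₁ − α₂|·ΔT = 22.1×10⁻⁶ × 61 = 0.001348.
1/(A₁E₁) + 1/(A₂E₂) = 1/(2000×71×10³) + 1/(350×145×10³) = 2.675×10⁻⁸ N⁻¹.
P = 0.001348 / 2.675×10⁻⁸ = 50400 N = 50.4 kN.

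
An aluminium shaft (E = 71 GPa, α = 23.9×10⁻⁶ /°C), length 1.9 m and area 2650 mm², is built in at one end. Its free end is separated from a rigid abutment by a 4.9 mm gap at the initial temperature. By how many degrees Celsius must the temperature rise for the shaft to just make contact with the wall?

Contact occurs when the free expansion equals the gap: αΔT L = 4.9 mm.
ΔT = 4.9 / (23.9×10⁻⁶ × 1900) = 107.9 °C.

ΔT ≈ 108 °C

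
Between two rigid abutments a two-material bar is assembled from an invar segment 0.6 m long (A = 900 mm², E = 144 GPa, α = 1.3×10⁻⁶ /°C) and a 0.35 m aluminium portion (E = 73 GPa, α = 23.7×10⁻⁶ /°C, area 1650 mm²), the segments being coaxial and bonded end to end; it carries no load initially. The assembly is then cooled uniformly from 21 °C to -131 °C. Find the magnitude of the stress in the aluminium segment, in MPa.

σ ≈ 111 MPa (tensile)

Free thermal contraction of the whole bar: Σ αᵢΔT Lᵢ = 1.3×10⁻⁶×152×600 + 23.7×10⁻⁶×152×350 = 1.379 mm.
Since the ends are fixed, an axial force P builds up, equal in every segment, with P · Σ Lᵢ/(AᵢEᵢ) = δ_free.
The series flexibility is Σ Lᵢ/(AᵢEᵢ) = 600/(900×144×10³) + 350/(1650×73×10³) = 7.535×10⁻⁶ mm/N.
So P = 1.379 / 7.535×10⁻⁶ = 183.1 kN, tensile.
σ_{aluminium} = P / A = 183100 / 1650 = 110.9 MPa.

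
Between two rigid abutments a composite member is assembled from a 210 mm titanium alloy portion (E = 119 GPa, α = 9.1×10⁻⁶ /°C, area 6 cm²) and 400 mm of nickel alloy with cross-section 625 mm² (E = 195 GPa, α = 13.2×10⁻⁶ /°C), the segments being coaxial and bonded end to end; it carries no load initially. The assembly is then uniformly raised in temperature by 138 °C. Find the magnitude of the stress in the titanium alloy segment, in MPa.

Free thermal expansion of the whole bar: Σ αᵢΔT Lᵢ = 9.1×10⁻⁶×138×210 + 13.2×10⁻⁶×138×400 = 0.9924 mm.
The walls prevent any net length change, so an axial force P (same in every segment) develops. Compatibility: P · Σ Lᵢ/(AᵢEᵢ) = δ_free.
Σ Lᵢ/(AᵢEᵢ) = 210/(600×119×10³) + 400/(625×195×10³) = 6.223×10⁻⁶ mm/N.
Hence P = δ_free / Σ(L/AE) = 0.9924/6.223×10⁻⁶ = 159.5 kN (compressive).
σ_{titanium alloy} = P / A = 159500 / 600 = 265.8 MPa.

σ ≈ 266 MPa (compressive)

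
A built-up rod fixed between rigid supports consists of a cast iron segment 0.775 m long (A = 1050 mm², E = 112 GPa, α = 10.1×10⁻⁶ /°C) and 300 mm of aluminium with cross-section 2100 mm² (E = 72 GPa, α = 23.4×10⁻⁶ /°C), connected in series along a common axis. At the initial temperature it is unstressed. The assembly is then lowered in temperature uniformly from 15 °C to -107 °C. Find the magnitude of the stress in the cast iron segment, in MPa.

σ ≈ 201 MPa (tensile)

If the supports were absent, the total length change would be Σ αᵢΔT Lᵢ = 10.1×10⁻⁶×122×775 + 23.4×10⁻⁶×122×300 = 1.811 mm.
Since the ends are fixed, an axial force P builds up, equal in every segment, with P · Σ Lᵢ/(AᵢEᵢ) = δ_free.
Σ Lᵢ/(AᵢEᵢ) = 775/(1050×112×10³) + 300/(2100×72×10³) = 8.574×10⁻⁶ mm/N.
P = 1.811 / 8.574×10⁻⁶ = 211300 N = 211.3 kN, tensile.
σ_{cast iron} = P / A = 211300 / 1050 = 201.2 MPa.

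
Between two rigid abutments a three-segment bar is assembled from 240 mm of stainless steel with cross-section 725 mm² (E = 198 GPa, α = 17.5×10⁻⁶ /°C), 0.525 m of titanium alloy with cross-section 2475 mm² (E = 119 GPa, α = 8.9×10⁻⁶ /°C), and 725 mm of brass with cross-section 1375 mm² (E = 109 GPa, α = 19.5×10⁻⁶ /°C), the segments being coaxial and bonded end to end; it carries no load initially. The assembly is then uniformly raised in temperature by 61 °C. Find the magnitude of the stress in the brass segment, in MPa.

σ ≈ 123 MPa (compressive)

Free thermal expansion of the whole bar: Σ αᵢΔT Lᵢ = 17.5×10⁻⁶×61×240 + 8.9×10⁻⁶×61×525 + 19.5×10⁻⁶×61×725 = 1.404 mm.
Since the ends are fixed, an axial force P builds up, equal in every segment, with P · Σ Lᵢ/(AᵢEᵢ) = δ_free.
The series flexibility is Σ Lᵢ/(AᵢEᵢ) = 240/(725×198×10³) + 525/(2475×119×10³) + 725/(1375×109×10³) = 8.292×10⁻⁶ mm/N.
So P = 1.404 / 8.292×10⁻⁶ = 169.3 kN, compressive.
σ_{brass} = P / A = 169300 / 1375 = 123.1 MPa.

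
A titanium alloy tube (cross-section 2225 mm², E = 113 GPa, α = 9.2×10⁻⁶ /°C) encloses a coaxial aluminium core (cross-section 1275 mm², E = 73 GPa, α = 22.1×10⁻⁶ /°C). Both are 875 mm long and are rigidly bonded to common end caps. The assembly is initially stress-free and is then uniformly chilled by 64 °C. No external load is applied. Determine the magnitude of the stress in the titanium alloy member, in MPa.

σ ≈ 25.2 MPa (compressive)

The aluminium has the larger α, so on cooling it would change length more than the titanium alloy if both were free. The rigid plates force a common final length, so the aluminium is put into tension and the titanium alloy into compression, with equal and opposite forces P (no external load).
Equating the net (thermal + elastic) strains gives |α₁ − α₂|·ΔT = P·[1/(A₁E₁) + 1/(A₂E₂)].
|α₁ − α₂|·ΔT = 12.9×10⁻⁶ × 64 = 0.0008256.
1/(A₁E₁) + 1/(A₂E₂) = 1/(2225×113×10³) + 1/(1275×73×10³) = 1.472×10⁻⁸ N⁻¹.
So P = 0.0008256 / 1.472×10⁻⁸ = 56.08 kN.
σ_{titanium alloy} = P/A₁ = 56080/2225 = 25.21 MPa, compressive.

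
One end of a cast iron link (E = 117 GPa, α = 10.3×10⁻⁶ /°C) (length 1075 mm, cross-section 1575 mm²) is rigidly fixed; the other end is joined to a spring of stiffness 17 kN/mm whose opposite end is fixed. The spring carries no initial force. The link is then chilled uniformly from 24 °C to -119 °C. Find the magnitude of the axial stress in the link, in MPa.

σ ≈ 15.5 MPa (tensile)

Free thermal contraction: δ_free = αΔT L = 10.3×10⁻⁶ × 143 × 1075 = 1.583 mm.
Let P be the tensile force in the spring. The link extends elastically by PL/(AE) and the spring stretches by P/k; together these equal δ_free.
So P = δ_free / [L/(AE) + 1/k] = 1.583 / [ 1075/(1575×117×10³) + 1/(17×10³) ].
P = 1.583 / 6.466×10⁻⁵ = 24490 N.
σ = P/A = 24490/1575 = 15.55 MPa.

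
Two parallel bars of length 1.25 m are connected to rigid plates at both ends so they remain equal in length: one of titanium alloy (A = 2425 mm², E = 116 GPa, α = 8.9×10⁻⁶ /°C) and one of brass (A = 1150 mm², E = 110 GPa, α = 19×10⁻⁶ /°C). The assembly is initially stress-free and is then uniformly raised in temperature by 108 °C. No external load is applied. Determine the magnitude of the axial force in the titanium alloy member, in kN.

P ≈ 95.2 kN (tensile in the titanium alloy)

Equilibrium of a rigid end plate with no external load gives equal and opposite internal forces ±P in the two members. Since α_{brass} > α_{titanium alloy}, heating drives the brass into compression and the titanium alloy into tension.
Equating the net (thermal + elastic) strains gives |α₁ − α₂|·ΔT = P·[1/(A₁E₁) + 1/(A₂E₂)].
|α₁ − α₂|·ΔT = 10.1×10⁻⁶ × 108 = 0.001091.
1/(A₁E₁) + 1/(A₂E₂) = 1/(2425×116×10³) + 1/(1150×110×10³) = 1.146×10⁻⁸ N⁻¹.
P = 0.001091 / 1.146×10⁻⁸ = 95180 N = 95.18 kN.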